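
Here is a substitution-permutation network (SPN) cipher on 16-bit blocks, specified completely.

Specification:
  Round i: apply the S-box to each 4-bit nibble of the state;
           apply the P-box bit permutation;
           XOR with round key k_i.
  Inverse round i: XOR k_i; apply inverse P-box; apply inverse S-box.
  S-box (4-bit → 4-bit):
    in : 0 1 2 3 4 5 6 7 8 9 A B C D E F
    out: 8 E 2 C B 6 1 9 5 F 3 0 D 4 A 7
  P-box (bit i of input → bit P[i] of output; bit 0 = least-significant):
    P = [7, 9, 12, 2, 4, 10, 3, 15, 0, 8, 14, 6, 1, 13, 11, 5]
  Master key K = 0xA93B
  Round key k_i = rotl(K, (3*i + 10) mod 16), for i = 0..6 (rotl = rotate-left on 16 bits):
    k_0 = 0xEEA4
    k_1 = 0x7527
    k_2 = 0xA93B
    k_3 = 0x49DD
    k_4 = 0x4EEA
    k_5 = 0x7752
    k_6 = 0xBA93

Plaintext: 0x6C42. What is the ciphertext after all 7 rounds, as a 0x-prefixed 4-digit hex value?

0x82D9

s_0 = plaintext = 0x6C42
s_1 = Round(s_0, k_0) = 0x28F7
s_2 = Round(s_1, k_1) = 0x11BA
s_3 = Round(s_2, k_2) = 0xC2DB
s_4 = Round(s_3, k_3) = 0x40F7
s_5 = Round(s_4, k_4) = 0x6A14
s_6 = Round(s_5, k_5) = 0xF0DD
s_7 = Round(s_6, k_6) = 0x82D9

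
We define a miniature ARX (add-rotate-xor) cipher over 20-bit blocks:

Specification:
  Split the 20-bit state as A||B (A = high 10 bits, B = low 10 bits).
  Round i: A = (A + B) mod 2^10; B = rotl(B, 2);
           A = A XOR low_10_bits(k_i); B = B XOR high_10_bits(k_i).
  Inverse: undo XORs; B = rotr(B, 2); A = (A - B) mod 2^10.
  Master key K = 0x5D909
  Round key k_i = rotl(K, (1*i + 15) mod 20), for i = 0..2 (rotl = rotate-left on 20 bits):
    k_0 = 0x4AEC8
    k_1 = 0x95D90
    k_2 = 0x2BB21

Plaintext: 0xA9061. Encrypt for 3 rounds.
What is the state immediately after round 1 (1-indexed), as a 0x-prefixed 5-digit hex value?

s_0 = plaintext = 0xA9061
s_1 = Round(s_0, k_0) = 0x734AF
s_2 = Round(s_1, k_1) = 0xFB0EB
s_3 = Round(s_2, k_2) = 0xFDB02

0x734AF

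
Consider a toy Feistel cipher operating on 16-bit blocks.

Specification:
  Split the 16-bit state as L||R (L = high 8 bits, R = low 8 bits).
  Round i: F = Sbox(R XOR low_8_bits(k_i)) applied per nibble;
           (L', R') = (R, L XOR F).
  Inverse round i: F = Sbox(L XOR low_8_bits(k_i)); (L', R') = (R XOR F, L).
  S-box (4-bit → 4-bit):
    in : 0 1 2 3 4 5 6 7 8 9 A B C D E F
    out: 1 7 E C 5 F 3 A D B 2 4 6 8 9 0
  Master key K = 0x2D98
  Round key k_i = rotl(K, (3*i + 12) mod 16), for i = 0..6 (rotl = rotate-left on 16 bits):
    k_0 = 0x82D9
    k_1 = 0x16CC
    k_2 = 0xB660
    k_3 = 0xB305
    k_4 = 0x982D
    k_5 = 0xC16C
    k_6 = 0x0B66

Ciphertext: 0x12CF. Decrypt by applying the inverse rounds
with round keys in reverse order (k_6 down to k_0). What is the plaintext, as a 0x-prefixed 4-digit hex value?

s_0 = ciphertext = 0x12CF
s_1 = InvRound(s_0, k_6) = 0x6A12
s_2 = InvRound(s_1, k_5) = 0x016A
s_3 = InvRound(s_2, k_4) = 0x8C01
s_4 = InvRound(s_3, k_3) = 0xDA8C
s_5 = InvRound(s_4, k_2) = 0xCEDA
s_6 = InvRound(s_5, k_1) = 0xC4CE
s_7 = InvRound(s_6, k_0) = 0xB6C4

0xB6C4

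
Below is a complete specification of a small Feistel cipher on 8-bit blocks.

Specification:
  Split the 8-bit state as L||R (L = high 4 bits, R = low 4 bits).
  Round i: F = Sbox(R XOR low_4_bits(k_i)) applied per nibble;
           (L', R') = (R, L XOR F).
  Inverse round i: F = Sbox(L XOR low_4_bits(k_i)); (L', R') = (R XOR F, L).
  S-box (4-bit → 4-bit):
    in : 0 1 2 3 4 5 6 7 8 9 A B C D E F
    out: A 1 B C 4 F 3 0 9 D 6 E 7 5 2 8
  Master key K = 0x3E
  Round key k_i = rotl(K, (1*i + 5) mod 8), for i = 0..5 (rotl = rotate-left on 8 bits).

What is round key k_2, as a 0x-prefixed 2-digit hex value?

0x1F

K = 0x3E
k_0 = rotl(K, (1*0+5) mod 8) = rotl(K, 5) = 0xC7
k_1 = rotl(K, (1*1+5) mod 8) = rotl(K, 6) = 0x8F
k_2 = rotl(K, (1*2+5) mod 8) = rotl(K, 7) = 0x1F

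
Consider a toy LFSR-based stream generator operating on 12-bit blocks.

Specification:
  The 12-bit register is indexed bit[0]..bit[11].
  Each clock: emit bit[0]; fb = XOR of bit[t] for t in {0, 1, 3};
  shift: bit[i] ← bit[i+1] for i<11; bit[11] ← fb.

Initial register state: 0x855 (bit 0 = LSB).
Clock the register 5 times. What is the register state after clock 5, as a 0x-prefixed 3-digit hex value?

reg_0 = 0x855
clock 1: out=1, reg = 0xC2A
clock 2: out=0, reg = 0x615
clock 3: out=1, reg = 0xB0A
clock 4: out=0, reg = 0x585
clock 5: out=1, reg = 0xAC2

0xAC2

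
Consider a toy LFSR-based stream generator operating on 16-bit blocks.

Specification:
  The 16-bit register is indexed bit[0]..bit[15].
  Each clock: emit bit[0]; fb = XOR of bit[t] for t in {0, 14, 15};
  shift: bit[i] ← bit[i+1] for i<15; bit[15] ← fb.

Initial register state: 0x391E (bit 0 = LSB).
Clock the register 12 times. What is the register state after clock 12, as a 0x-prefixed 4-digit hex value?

reg_0 = 0x391E
clock 1: out=0, reg = 0x1C8F
clock 2: out=1, reg = 0x8E47
clock 3: out=1, reg = 0x4723
clock 4: out=1, reg = 0x2391
clock 5: out=1, reg = 0x91C8
clock 6: out=0, reg = 0xC8E4
clock 7: out=0, reg = 0x6472
clock 8: out=0, reg = 0xB239
clock 9: out=1, reg = 0x591C
clock 10: out=0, reg = 0xAC8E
clock 11: out=0, reg = 0xD647
clock 12: out=1, reg = 0xEB23

0xEB23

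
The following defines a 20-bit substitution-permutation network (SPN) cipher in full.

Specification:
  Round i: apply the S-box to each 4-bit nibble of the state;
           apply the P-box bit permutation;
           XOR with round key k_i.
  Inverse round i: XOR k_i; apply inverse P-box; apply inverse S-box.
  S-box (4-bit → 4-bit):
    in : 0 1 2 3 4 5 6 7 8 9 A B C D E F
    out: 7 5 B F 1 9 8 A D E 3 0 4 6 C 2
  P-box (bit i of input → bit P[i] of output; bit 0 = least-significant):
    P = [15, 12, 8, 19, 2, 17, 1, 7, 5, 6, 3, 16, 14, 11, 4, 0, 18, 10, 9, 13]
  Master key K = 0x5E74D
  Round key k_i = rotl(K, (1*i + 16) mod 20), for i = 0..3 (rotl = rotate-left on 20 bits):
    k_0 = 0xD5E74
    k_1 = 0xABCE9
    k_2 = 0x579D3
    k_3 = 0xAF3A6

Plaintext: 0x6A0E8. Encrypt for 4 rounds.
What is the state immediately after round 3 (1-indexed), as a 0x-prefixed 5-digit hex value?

s_0 = plaintext = 0x6A0E8
s_1 = Round(s_0, k_0) = 0x5B79E
s_2 = Round(s_1, k_1) = 0x59D2B
s_3 = Round(s_2, k_2) = 0x3510E
s_4 = Round(s_3, k_3) = 0x49489

0x3510E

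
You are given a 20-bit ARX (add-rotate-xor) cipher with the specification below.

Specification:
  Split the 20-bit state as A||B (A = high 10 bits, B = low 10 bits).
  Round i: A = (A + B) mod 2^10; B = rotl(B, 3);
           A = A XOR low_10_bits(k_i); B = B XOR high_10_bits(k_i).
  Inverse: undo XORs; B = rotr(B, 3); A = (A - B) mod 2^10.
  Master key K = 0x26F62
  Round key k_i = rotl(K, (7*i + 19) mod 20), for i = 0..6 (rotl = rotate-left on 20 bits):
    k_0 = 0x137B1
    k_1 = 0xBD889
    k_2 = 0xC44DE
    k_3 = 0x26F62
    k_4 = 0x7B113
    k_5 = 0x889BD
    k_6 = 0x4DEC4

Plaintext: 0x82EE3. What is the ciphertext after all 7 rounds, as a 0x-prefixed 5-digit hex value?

0xD8F34

s_0 = plaintext = 0x82EE3
s_1 = Round(s_0, k_0) = 0xD7F50
s_2 = Round(s_1, k_1) = 0x89870
s_3 = Round(s_2, k_2) = 0x92091
s_4 = Round(s_3, k_3) = 0x6EC12
s_5 = Round(s_4, k_4) = 0x3797C
s_6 = Round(s_5, k_5) = 0xF9DC0
s_7 = Round(s_6, k_6) = 0xD8F34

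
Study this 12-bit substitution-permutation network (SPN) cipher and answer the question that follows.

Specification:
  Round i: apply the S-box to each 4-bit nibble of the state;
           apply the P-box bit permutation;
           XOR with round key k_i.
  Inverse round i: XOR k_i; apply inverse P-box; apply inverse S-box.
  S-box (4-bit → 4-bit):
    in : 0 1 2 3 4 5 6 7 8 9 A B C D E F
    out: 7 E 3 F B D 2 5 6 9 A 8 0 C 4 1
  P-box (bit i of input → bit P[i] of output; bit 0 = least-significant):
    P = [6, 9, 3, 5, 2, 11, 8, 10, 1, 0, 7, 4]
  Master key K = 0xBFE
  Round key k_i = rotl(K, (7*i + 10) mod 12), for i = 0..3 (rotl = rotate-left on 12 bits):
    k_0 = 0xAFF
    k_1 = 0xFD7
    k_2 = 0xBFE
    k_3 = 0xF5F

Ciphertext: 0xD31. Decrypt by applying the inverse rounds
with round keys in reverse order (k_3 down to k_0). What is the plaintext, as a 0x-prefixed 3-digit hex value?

0xBA5

s_0 = ciphertext = 0xD31
s_1 = InvRound(s_0, k_3) = 0xFF3
s_2 = InvRound(s_1, k_2) = 0x69E
s_3 = InvRound(s_2, k_1) = 0x687
s_4 = InvRound(s_3, k_0) = 0xBA5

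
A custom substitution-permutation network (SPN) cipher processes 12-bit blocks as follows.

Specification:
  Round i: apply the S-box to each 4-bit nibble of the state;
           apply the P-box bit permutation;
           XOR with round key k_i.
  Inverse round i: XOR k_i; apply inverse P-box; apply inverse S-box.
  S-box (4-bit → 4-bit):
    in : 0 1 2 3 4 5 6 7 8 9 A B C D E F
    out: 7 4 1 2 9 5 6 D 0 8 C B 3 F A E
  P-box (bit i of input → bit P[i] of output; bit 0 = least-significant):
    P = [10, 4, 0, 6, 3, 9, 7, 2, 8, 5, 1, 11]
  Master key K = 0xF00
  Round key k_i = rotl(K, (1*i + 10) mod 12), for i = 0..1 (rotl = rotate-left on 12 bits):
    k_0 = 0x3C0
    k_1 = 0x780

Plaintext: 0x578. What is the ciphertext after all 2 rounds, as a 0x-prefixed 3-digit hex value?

0x6DC

s_0 = plaintext = 0x578
s_1 = Round(s_0, k_0) = 0x24E
s_2 = Round(s_1, k_1) = 0x6DC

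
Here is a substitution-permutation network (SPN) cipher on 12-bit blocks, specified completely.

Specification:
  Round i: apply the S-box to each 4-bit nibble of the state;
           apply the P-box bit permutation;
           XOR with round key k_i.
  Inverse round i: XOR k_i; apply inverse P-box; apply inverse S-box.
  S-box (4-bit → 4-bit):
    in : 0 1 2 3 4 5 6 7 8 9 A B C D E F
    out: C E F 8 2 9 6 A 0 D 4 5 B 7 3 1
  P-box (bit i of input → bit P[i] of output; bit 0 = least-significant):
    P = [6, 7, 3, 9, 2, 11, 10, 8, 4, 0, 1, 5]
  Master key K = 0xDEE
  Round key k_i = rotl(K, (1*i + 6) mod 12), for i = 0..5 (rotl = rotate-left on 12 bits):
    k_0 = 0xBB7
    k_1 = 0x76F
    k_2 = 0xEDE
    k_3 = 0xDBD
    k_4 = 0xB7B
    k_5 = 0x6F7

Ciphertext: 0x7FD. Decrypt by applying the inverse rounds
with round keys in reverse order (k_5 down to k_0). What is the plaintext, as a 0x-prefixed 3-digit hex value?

0xC27

s_0 = ciphertext = 0x7FD
s_1 = InvRound(s_0, k_5) = 0xA3A
s_2 = InvRound(s_1, k_4) = 0x43F
s_3 = InvRound(s_2, k_3) = 0xA74
s_4 = InvRound(s_3, k_2) = 0x0A6
s_5 = InvRound(s_4, k_1) = 0x402
s_6 = InvRound(s_5, k_0) = 0xC27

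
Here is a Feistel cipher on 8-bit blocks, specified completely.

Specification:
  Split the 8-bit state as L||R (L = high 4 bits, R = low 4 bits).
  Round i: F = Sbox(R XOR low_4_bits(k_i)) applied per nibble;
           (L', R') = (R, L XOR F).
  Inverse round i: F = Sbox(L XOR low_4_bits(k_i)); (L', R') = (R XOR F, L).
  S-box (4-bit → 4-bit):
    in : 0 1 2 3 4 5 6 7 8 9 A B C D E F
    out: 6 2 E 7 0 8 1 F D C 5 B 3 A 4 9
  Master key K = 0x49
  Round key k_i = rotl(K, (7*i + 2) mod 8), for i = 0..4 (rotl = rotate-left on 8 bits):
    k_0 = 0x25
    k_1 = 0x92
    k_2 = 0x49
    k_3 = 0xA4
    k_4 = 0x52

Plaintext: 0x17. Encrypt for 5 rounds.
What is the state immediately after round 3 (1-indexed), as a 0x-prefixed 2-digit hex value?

0xDF

s_0 = plaintext = 0x17
s_1 = Round(s_0, k_0) = 0x7F
s_2 = Round(s_1, k_1) = 0xFD
s_3 = Round(s_2, k_2) = 0xDF
s_4 = Round(s_3, k_3) = 0xF6
s_5 = Round(s_4, k_4) = 0x6F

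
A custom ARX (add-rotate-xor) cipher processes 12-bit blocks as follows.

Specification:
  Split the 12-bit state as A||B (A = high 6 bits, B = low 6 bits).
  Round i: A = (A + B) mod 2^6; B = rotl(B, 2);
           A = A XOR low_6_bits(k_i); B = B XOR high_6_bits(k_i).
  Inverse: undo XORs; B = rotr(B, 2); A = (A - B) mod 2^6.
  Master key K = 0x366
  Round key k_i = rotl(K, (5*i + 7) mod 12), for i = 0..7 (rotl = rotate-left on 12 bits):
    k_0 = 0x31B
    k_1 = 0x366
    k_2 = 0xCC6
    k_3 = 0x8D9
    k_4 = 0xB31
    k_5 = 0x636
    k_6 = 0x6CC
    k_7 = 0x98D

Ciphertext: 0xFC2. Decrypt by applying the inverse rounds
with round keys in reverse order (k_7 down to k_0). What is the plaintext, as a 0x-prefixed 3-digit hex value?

s_0 = ciphertext = 0xFC2
s_1 = InvRound(s_0, k_7) = 0xA49
s_2 = InvRound(s_1, k_6) = 0x064
s_3 = InvRound(s_2, k_5) = 0xA0F
s_4 = InvRound(s_3, k_4) = 0x878
s_5 = InvRound(s_4, k_3) = 0x0B6
s_6 = InvRound(s_5, k_2) = 0xCD1
s_7 = InvRound(s_6, k_1) = 0x387
s_8 = InvRound(s_7, k_0) = 0x8F2

0x8F2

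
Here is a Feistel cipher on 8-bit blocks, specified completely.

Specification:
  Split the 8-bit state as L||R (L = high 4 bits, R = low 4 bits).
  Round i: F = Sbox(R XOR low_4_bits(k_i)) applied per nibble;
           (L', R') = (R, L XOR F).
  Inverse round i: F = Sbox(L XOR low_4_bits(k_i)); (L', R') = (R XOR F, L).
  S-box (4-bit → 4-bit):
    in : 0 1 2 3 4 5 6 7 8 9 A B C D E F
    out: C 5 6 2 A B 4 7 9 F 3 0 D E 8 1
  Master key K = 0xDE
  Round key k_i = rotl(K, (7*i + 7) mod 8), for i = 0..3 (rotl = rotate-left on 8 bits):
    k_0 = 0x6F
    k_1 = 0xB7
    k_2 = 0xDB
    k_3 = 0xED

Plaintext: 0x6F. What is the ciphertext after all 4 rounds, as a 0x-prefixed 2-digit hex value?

s_0 = plaintext = 0x6F
s_1 = Round(s_0, k_0) = 0xFA
s_2 = Round(s_1, k_1) = 0xA1
s_3 = Round(s_2, k_2) = 0x19
s_4 = Round(s_3, k_3) = 0x9B

0x9B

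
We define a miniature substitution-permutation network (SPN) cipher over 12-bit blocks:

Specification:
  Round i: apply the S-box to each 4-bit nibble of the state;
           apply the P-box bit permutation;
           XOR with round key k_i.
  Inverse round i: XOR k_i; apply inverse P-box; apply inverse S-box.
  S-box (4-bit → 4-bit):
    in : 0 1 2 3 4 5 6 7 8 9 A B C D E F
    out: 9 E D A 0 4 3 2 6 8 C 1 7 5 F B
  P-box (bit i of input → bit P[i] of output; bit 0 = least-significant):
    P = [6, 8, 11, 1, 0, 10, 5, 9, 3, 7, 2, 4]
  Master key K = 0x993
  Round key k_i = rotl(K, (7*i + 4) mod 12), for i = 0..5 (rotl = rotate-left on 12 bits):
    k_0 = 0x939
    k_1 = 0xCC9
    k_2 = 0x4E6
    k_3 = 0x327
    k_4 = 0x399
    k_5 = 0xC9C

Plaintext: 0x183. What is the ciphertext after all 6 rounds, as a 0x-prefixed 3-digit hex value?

s_0 = plaintext = 0x183
s_1 = Round(s_0, k_0) = 0xC8F
s_2 = Round(s_1, k_1) = 0x927
s_3 = Round(s_2, k_2) = 0x7D7
s_4 = Round(s_3, k_3) = 0x286
s_5 = Round(s_4, k_4) = 0x6E5
s_6 = Round(s_5, k_5) = 0x235

0x235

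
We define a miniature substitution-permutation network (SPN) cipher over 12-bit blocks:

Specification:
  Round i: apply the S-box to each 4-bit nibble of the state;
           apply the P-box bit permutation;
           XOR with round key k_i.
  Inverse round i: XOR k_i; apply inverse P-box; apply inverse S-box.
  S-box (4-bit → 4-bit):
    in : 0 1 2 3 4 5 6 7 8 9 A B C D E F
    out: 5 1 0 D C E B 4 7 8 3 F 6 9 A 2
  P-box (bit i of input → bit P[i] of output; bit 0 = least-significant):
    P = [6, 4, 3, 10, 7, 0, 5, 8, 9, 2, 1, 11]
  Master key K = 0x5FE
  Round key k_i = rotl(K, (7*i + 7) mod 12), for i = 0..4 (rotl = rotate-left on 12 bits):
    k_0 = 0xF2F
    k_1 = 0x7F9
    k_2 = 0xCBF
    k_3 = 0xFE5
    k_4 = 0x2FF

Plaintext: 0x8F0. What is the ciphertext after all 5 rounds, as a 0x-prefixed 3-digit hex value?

0xE54

s_0 = plaintext = 0x8F0
s_1 = Round(s_0, k_0) = 0xD60
s_2 = Round(s_1, k_1) = 0xC30
s_3 = Round(s_2, k_2) = 0xD51
s_4 = Round(s_3, k_3) = 0x484
s_5 = Round(s_4, k_4) = 0xE54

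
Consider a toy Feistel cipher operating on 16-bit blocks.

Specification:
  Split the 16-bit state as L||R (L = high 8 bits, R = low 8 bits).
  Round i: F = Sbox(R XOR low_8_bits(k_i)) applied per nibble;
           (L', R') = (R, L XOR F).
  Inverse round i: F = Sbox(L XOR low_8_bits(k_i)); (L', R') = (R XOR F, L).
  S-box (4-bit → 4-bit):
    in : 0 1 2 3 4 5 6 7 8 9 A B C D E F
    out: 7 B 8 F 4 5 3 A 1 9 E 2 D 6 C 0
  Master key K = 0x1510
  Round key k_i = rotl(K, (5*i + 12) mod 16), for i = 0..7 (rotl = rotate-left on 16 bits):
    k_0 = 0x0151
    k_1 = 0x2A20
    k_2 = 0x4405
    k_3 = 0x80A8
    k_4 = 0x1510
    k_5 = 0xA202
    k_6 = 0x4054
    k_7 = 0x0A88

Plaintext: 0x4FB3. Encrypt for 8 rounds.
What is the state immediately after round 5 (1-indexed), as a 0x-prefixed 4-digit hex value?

0xF111

s_0 = plaintext = 0x4FB3
s_1 = Round(s_0, k_0) = 0xB387
s_2 = Round(s_1, k_1) = 0x8759
s_3 = Round(s_2, k_2) = 0x59DA
s_4 = Round(s_3, k_3) = 0xDAF1
s_5 = Round(s_4, k_4) = 0xF111
s_6 = Round(s_5, k_5) = 0x114E
s_7 = Round(s_6, k_6) = 0x4EAF
s_8 = Round(s_7, k_7) = 0xAFC4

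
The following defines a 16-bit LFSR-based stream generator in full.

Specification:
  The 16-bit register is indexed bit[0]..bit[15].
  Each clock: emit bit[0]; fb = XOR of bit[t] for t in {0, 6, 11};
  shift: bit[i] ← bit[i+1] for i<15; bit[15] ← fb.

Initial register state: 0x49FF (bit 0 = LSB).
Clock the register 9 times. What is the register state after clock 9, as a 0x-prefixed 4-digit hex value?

0x78A4

reg_0 = 0x49FF
clock 1: out=1, reg = 0xA4FF
clock 2: out=1, reg = 0x527F
clock 3: out=1, reg = 0x293F
clock 4: out=1, reg = 0x149F
clock 5: out=1, reg = 0x8A4F
clock 6: out=1, reg = 0xC527
clock 7: out=1, reg = 0xE293
clock 8: out=1, reg = 0xF149
clock 9: out=1, reg = 0x78A4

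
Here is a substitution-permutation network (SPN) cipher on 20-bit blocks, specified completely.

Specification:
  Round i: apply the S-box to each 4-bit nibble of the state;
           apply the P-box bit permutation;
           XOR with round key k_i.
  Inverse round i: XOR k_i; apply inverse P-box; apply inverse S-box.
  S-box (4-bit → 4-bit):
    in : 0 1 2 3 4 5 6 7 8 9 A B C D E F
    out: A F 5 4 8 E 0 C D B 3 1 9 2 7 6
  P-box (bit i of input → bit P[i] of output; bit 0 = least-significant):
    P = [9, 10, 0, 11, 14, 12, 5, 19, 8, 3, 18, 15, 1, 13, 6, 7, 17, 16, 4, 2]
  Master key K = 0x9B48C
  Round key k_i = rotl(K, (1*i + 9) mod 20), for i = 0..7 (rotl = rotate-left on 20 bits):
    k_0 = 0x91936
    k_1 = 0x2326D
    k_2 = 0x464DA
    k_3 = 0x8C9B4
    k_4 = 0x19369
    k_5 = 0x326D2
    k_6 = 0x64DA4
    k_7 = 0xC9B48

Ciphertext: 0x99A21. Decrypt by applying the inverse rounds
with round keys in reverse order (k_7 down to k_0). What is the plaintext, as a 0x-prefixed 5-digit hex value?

0x6A2A2

s_0 = ciphertext = 0x99A21
s_1 = InvRound(s_0, k_7) = 0xD3E33
s_2 = InvRound(s_1, k_6) = 0x19B92
s_3 = InvRound(s_2, k_5) = 0xBFCD0
s_4 = InvRound(s_3, k_4) = 0x20A81
s_5 = InvRound(s_4, k_3) = 0x86C82
s_6 = InvRound(s_5, k_2) = 0x33F44
s_7 = InvRound(s_6, k_1) = 0xD6A35
s_8 = InvRound(s_7, k_0) = 0x6A2A2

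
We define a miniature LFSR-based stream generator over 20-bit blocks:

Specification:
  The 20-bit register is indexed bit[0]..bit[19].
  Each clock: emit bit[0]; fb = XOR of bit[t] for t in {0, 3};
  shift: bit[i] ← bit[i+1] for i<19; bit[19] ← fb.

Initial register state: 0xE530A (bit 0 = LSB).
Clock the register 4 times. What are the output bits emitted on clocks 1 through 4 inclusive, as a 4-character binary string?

reg_0 = 0xE530A
clock 1: out=0, reg = 0xF2985
clock 2: out=1, reg = 0xF94C2
clock 3: out=0, reg = 0x7CA61
clock 4: out=1, reg = 0xBE530

0101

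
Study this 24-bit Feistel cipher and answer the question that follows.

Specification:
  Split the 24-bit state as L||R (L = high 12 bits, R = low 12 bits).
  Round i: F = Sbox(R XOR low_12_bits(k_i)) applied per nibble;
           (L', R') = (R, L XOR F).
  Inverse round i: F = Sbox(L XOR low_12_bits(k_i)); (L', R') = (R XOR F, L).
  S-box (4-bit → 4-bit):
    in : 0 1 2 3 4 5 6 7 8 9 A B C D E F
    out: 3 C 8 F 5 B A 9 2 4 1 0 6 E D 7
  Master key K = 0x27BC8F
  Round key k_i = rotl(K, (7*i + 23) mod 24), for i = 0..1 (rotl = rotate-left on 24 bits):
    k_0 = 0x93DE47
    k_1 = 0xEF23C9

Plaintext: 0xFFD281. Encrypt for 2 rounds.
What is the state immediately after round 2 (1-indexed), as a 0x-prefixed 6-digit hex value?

s_0 = plaintext = 0xFFD281
s_1 = Round(s_0, k_0) = 0x281997
s_2 = Round(s_1, k_1) = 0x99733C

0x99733C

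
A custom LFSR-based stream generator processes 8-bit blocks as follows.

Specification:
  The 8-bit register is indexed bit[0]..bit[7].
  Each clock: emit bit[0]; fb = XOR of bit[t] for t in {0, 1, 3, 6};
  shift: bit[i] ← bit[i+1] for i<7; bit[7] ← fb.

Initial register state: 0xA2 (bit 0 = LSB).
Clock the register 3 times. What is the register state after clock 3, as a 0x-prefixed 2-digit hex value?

reg_0 = 0xA2
clock 1: out=0, reg = 0xD1
clock 2: out=1, reg = 0x68
clock 3: out=0, reg = 0x34

0x34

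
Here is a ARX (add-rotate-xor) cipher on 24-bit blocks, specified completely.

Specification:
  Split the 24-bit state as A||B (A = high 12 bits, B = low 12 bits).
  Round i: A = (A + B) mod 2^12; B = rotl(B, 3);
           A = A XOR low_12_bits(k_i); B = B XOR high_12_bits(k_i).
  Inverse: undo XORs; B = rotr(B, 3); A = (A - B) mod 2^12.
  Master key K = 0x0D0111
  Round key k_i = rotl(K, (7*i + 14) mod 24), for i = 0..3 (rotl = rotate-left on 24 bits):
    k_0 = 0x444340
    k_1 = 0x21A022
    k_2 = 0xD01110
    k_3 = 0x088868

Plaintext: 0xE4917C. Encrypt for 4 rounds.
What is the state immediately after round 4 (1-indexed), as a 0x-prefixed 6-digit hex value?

s_0 = plaintext = 0xE4917C
s_1 = Round(s_0, k_0) = 0xC85FA4
s_2 = Round(s_1, k_1) = 0xC0BF3D
s_3 = Round(s_2, k_2) = 0xA584EE
s_4 = Round(s_3, k_3) = 0x72E7FA

0x72E7FA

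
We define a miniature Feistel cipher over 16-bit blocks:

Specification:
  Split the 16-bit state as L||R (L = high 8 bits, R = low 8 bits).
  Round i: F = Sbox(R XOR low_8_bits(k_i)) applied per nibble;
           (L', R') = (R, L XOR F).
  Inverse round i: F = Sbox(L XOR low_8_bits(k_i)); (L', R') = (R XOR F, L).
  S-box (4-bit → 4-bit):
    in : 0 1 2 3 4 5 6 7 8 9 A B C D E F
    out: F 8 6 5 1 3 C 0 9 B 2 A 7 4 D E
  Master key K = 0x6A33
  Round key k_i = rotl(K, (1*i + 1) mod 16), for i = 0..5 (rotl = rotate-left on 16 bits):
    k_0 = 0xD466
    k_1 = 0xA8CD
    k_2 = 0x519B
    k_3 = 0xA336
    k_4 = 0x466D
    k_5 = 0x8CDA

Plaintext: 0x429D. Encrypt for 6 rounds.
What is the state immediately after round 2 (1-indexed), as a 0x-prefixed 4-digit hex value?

0xA85E

s_0 = plaintext = 0x429D
s_1 = Round(s_0, k_0) = 0x9DA8
s_2 = Round(s_1, k_1) = 0xA85E
s_3 = Round(s_2, k_2) = 0x5EDB
s_4 = Round(s_3, k_3) = 0xDB8A
s_5 = Round(s_4, k_4) = 0x8A0B
s_6 = Round(s_5, k_5) = 0x0BC2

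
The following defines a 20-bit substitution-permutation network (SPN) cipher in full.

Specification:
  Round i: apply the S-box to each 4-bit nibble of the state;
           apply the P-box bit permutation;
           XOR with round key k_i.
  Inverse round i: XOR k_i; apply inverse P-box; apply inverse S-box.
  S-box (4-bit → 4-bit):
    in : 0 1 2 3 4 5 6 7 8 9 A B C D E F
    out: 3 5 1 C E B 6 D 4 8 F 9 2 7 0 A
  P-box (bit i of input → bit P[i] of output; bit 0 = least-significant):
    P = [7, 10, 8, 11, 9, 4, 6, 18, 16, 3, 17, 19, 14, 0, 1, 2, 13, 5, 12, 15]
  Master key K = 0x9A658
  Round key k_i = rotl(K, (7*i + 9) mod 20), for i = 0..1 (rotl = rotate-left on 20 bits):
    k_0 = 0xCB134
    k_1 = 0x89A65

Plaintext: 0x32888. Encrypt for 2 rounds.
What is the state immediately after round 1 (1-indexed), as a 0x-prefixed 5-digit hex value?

0xE6074

s_0 = plaintext = 0x32888
s_1 = Round(s_0, k_0) = 0xE6074
s_2 = Round(s_1, k_1) = 0xD952E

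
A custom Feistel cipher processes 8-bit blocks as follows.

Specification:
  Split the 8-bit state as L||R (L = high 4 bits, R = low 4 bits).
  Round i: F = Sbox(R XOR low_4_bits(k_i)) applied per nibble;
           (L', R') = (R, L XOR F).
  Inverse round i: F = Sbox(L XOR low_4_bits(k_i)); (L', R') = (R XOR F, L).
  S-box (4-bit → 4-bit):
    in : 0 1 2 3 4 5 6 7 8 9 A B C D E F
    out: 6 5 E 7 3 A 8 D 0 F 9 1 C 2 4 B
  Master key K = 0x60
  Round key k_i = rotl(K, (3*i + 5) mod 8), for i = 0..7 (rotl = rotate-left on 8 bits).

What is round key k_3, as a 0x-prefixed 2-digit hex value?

0x18

K = 0x60
k_0 = rotl(K, (3*0+5) mod 8) = rotl(K, 5) = 0x0C
k_1 = rotl(K, (3*1+5) mod 8) = rotl(K, 0) = 0x60
k_2 = rotl(K, (3*2+5) mod 8) = rotl(K, 3) = 0x03
k_3 = rotl(K, (3*3+5) mod 8) = rotl(K, 6) = 0x18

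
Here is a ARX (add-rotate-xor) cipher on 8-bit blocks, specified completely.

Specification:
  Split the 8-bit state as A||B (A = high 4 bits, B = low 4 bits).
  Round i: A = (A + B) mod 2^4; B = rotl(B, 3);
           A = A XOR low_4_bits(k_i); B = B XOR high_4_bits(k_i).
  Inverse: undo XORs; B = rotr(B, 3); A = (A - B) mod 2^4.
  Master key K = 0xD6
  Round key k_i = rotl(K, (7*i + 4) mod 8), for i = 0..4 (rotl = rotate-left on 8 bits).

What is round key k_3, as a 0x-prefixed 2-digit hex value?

K = 0xD6
k_0 = rotl(K, (7*0+4) mod 8) = rotl(K, 4) = 0x6D
k_1 = rotl(K, (7*1+4) mod 8) = rotl(K, 3) = 0xB6
k_2 = rotl(K, (7*2+4) mod 8) = rotl(K, 2) = 0x5B
k_3 = rotl(K, (7*3+4) mod 8) = rotl(K, 1) = 0xAD

0xAD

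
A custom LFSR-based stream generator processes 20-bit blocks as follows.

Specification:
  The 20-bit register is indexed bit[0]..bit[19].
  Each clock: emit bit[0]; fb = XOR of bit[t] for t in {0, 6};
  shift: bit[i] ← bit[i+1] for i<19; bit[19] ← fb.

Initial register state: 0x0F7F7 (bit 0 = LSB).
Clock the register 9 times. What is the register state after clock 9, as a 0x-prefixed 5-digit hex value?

reg_0 = 0x0F7F7
clock 1: out=1, reg = 0x07BFB
clock 2: out=1, reg = 0x03DFD
clock 3: out=1, reg = 0x01EFE
clock 4: out=0, reg = 0x80F7F
clock 5: out=1, reg = 0x407BF
clock 6: out=1, reg = 0xA03DF
clock 7: out=1, reg = 0x501EF
clock 8: out=1, reg = 0x280F7
clock 9: out=1, reg = 0x1407B

0x1407B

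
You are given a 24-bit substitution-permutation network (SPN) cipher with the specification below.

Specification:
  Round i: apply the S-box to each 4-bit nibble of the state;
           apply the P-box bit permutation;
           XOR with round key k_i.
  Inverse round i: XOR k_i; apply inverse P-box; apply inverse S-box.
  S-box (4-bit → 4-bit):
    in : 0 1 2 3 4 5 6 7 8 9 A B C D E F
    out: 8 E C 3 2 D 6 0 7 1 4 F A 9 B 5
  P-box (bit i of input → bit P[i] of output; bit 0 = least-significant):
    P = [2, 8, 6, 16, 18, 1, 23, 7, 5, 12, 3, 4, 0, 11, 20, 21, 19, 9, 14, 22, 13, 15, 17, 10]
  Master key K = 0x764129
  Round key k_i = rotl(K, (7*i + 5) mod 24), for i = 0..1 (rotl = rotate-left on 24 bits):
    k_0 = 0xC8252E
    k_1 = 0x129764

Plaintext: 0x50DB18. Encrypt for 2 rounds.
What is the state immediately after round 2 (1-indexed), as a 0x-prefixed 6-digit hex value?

0x25DAB4

s_0 = plaintext = 0x50DB18
s_1 = Round(s_0, k_0) = 0x2A10D1
s_2 = Round(s_1, k_1) = 0x25DAB4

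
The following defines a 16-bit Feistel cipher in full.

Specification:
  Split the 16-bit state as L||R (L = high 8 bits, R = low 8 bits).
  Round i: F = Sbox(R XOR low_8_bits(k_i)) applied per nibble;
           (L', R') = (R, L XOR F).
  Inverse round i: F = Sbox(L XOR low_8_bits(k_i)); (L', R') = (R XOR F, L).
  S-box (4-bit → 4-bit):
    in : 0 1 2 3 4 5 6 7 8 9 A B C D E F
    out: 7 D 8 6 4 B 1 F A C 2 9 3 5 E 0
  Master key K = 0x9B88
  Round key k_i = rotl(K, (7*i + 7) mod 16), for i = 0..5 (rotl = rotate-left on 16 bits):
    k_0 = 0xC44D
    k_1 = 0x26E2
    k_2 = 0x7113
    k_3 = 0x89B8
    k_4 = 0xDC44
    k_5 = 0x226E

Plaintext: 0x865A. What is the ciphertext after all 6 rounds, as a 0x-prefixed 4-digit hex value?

0xDFCF

s_0 = plaintext = 0x865A
s_1 = Round(s_0, k_0) = 0x5A59
s_2 = Round(s_1, k_1) = 0x59C3
s_3 = Round(s_2, k_2) = 0xC30E
s_4 = Round(s_3, k_3) = 0x0E52
s_5 = Round(s_4, k_4) = 0x52DF
s_6 = Round(s_5, k_5) = 0xDFCF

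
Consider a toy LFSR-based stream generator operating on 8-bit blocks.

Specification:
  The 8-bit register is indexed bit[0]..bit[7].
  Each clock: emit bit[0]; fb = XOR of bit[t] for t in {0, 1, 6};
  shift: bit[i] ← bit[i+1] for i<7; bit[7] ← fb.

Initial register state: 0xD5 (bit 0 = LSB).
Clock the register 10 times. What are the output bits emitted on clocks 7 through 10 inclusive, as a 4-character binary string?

1100

reg_0 = 0xD5
clock 1: out=1, reg = 0x6A
clock 2: out=0, reg = 0x35
clock 3: out=1, reg = 0x9A
clock 4: out=0, reg = 0xCD
clock 5: out=1, reg = 0x66
clock 6: out=0, reg = 0x33
clock 7: out=1, reg = 0x19
clock 8: out=1, reg = 0x8C
clock 9: out=0, reg = 0x46
clock 10: out=0, reg = 0x23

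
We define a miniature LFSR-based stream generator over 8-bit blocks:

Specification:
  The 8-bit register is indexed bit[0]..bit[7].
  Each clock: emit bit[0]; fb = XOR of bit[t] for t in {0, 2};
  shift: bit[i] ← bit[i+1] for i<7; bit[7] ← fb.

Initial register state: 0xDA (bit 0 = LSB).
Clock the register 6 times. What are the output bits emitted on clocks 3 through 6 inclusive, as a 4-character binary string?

reg_0 = 0xDA
clock 1: out=0, reg = 0x6D
clock 2: out=1, reg = 0x36
clock 3: out=0, reg = 0x9B
clock 4: out=1, reg = 0xCD
clock 5: out=1, reg = 0x66
clock 6: out=0, reg = 0xB3

0110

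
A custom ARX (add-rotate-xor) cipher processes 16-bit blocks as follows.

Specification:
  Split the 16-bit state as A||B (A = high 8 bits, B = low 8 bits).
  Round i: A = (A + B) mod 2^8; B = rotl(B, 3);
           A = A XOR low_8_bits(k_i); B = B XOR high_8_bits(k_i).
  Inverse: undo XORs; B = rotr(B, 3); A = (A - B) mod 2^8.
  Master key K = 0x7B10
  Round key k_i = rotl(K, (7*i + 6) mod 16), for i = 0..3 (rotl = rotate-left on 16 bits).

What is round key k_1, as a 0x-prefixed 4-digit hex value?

0x0F62

K = 0x7B10
k_0 = rotl(K, (7*0+6) mod 16) = rotl(K, 6) = 0xC41E
k_1 = rotl(K, (7*1+6) mod 16) = rotl(K, 13) = 0x0F62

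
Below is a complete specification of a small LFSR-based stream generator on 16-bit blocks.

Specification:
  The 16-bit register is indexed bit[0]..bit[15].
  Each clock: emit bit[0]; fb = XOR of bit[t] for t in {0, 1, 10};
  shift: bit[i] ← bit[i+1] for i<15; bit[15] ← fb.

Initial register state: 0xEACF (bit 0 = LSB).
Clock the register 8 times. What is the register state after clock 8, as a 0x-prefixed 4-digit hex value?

0x12EA

reg_0 = 0xEACF
clock 1: out=1, reg = 0x7567
clock 2: out=1, reg = 0xBAB3
clock 3: out=1, reg = 0x5D59
clock 4: out=1, reg = 0x2EAC
clock 5: out=0, reg = 0x9756
clock 6: out=0, reg = 0x4BAB
clock 7: out=1, reg = 0x25D5
clock 8: out=1, reg = 0x12EA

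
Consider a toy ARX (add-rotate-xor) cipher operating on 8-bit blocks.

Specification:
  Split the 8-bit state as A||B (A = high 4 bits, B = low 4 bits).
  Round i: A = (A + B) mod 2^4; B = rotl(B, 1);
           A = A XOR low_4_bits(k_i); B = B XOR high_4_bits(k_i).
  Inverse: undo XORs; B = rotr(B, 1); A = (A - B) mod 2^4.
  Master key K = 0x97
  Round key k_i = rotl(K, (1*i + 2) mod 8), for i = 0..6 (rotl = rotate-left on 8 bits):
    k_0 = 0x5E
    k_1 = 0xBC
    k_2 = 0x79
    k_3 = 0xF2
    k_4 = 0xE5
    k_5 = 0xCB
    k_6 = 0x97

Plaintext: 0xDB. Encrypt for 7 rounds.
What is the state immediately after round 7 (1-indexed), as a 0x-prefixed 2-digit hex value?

s_0 = plaintext = 0xDB
s_1 = Round(s_0, k_0) = 0x62
s_2 = Round(s_1, k_1) = 0x4F
s_3 = Round(s_2, k_2) = 0xA8
s_4 = Round(s_3, k_3) = 0x0E
s_5 = Round(s_4, k_4) = 0xB3
s_6 = Round(s_5, k_5) = 0x5A
s_7 = Round(s_6, k_6) = 0x8C

0x8C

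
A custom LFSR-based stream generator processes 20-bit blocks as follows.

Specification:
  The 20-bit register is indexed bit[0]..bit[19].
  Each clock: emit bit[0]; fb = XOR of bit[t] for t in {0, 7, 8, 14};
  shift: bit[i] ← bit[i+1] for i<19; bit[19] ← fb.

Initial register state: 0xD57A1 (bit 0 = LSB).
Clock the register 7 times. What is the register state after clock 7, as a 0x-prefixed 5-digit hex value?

reg_0 = 0xD57A1
clock 1: out=1, reg = 0x6ABD0
clock 2: out=0, reg = 0x355E8
clock 3: out=0, reg = 0x9AAF4
clock 4: out=0, reg = 0xCD57A
clock 5: out=0, reg = 0x66ABD
clock 6: out=1, reg = 0xB355E
clock 7: out=0, reg = 0xD9AAF

0xD9AAF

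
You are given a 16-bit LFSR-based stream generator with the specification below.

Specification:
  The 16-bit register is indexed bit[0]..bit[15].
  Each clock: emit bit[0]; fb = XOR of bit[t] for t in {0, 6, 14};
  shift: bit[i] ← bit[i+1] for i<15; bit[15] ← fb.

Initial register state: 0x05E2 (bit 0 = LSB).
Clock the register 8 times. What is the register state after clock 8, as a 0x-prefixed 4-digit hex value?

reg_0 = 0x05E2
clock 1: out=0, reg = 0x82F1
clock 2: out=1, reg = 0x4178
clock 3: out=0, reg = 0x20BC
clock 4: out=0, reg = 0x105E
clock 5: out=0, reg = 0x882F
clock 6: out=1, reg = 0xC417
clock 7: out=1, reg = 0x620B
clock 8: out=1, reg = 0x3105

0x3105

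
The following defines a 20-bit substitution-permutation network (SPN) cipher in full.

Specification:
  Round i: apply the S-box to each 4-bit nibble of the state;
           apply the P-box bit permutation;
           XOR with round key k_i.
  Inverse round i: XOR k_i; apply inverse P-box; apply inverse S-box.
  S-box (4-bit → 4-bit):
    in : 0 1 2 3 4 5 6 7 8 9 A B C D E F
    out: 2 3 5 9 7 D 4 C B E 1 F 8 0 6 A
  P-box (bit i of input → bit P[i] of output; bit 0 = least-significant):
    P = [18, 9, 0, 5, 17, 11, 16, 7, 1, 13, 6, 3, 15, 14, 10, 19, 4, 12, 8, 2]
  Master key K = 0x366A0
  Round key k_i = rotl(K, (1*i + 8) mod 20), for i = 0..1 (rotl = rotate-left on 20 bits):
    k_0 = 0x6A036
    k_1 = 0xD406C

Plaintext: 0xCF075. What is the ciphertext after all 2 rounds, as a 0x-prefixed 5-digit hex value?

s_0 = plaintext = 0xCF075
s_1 = Round(s_0, k_0) = 0xBC093
s_2 = Round(s_1, k_1) = 0x079D8

0x079D8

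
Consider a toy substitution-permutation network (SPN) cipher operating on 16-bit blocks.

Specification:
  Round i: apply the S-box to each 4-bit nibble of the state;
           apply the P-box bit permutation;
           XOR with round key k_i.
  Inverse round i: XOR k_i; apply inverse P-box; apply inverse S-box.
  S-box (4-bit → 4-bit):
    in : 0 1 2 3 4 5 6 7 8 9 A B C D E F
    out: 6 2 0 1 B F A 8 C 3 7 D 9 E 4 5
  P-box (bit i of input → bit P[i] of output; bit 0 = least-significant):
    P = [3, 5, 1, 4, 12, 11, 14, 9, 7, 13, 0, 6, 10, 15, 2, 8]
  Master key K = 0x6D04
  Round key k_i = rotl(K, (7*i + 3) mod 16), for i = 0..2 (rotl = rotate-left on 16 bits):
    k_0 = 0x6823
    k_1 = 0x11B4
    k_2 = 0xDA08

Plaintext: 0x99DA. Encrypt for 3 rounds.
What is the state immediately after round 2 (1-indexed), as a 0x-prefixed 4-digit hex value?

0x72D8

s_0 = plaintext = 0x99DA
s_1 = Round(s_0, k_0) = 0x8689
s_2 = Round(s_1, k_1) = 0x72D8
s_3 = Round(s_2, k_2) = 0x911A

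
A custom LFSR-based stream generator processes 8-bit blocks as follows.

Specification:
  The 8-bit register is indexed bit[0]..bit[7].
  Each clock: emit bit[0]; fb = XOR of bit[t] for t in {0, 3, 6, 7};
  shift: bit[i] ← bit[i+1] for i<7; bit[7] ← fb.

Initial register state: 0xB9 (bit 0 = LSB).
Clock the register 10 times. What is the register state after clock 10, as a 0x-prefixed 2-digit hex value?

0xEB

reg_0 = 0xB9
clock 1: out=1, reg = 0xDC
clock 2: out=0, reg = 0xEE
clock 3: out=0, reg = 0xF7
clock 4: out=1, reg = 0xFB
clock 5: out=1, reg = 0x7D
clock 6: out=1, reg = 0xBE
clock 7: out=0, reg = 0x5F
clock 8: out=1, reg = 0xAF
clock 9: out=1, reg = 0xD7
clock 10: out=1, reg = 0xEB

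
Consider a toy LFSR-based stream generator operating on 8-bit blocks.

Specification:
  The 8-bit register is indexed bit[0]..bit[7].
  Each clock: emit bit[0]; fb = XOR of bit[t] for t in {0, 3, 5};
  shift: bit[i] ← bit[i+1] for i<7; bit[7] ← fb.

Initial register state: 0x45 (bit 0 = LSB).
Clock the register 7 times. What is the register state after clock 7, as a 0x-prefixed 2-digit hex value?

0x2E

reg_0 = 0x45
clock 1: out=1, reg = 0xA2
clock 2: out=0, reg = 0xD1
clock 3: out=1, reg = 0xE8
clock 4: out=0, reg = 0x74
clock 5: out=0, reg = 0xBA
clock 6: out=0, reg = 0x5D
clock 7: out=1, reg = 0x2E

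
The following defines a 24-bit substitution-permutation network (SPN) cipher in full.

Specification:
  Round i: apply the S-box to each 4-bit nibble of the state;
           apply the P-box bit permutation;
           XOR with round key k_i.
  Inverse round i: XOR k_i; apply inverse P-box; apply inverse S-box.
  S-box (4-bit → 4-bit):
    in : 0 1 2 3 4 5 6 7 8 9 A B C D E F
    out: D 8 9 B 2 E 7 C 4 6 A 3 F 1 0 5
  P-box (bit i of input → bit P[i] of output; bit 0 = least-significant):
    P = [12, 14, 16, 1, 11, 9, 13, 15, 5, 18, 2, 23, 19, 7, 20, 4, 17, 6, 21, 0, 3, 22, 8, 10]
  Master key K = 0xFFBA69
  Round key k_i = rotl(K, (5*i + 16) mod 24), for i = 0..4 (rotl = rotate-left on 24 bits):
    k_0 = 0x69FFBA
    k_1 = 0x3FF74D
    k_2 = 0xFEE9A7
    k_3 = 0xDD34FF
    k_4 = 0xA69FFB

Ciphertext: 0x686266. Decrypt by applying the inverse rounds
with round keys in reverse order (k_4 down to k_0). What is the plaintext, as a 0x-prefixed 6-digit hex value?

0xC354DE

s_0 = ciphertext = 0x686266
s_1 = InvRound(s_0, k_4) = 0xC2350B
s_2 = InvRound(s_1, k_3) = 0x8BC6E8
s_3 = InvRound(s_2, k_2) = 0xC58967
s_4 = InvRound(s_3, k_1) = 0x3FF263
s_5 = InvRound(s_4, k_0) = 0xC354DE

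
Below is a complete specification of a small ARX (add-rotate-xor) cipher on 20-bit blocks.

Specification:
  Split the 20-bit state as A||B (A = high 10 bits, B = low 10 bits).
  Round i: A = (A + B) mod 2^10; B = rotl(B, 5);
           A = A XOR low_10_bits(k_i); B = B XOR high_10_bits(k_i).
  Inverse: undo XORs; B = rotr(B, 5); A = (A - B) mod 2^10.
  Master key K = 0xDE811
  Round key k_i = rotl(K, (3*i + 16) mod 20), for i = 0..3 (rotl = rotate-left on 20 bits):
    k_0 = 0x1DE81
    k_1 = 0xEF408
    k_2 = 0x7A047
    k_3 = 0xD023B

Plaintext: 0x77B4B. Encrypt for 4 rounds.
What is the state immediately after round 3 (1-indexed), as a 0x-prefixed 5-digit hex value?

0xA5758

s_0 = plaintext = 0x77B4B
s_1 = Round(s_0, k_0) = 0xEA10D
s_2 = Round(s_1, k_1) = 0x2F615
s_3 = Round(s_2, k_2) = 0xA5758
s_4 = Round(s_3, k_3) = 0xF585A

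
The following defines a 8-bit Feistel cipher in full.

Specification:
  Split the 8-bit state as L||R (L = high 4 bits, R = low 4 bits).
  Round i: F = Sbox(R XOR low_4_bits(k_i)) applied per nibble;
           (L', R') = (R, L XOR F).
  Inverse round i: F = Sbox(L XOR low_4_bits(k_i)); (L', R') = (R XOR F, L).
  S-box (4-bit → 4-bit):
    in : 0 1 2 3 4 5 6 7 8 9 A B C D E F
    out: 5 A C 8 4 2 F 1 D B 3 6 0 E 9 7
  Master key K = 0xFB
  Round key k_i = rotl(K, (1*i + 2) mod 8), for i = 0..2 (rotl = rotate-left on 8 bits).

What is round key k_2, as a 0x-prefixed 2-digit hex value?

0xBF

K = 0xFB
k_0 = rotl(K, (1*0+2) mod 8) = rotl(K, 2) = 0xEF
k_1 = rotl(K, (1*1+2) mod 8) = rotl(K, 3) = 0xDF
k_2 = rotl(K, (1*2+2) mod 8) = rotl(K, 4) = 0xBF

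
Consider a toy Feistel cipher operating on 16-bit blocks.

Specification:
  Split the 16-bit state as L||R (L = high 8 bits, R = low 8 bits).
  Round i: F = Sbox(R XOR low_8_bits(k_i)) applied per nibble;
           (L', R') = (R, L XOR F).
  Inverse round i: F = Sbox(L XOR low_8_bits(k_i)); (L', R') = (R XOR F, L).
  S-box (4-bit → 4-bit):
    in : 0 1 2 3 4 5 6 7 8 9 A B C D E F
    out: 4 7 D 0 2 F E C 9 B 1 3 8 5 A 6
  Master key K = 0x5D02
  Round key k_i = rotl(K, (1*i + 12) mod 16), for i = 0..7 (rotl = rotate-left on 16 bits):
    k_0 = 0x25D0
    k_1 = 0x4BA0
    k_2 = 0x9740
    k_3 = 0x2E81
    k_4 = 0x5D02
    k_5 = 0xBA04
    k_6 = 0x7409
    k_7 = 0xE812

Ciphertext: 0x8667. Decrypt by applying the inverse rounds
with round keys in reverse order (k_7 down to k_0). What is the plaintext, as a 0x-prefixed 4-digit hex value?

s_0 = ciphertext = 0x8667
s_1 = InvRound(s_0, k_7) = 0xD586
s_2 = InvRound(s_1, k_6) = 0xDED5
s_3 = InvRound(s_2, k_5) = 0x84DE
s_4 = InvRound(s_3, k_4) = 0x4084
s_5 = InvRound(s_4, k_3) = 0x0340
s_6 = InvRound(s_5, k_2) = 0x6003
s_7 = InvRound(s_6, k_1) = 0x8760
s_8 = InvRound(s_7, k_0) = 0x9C87

0x9C87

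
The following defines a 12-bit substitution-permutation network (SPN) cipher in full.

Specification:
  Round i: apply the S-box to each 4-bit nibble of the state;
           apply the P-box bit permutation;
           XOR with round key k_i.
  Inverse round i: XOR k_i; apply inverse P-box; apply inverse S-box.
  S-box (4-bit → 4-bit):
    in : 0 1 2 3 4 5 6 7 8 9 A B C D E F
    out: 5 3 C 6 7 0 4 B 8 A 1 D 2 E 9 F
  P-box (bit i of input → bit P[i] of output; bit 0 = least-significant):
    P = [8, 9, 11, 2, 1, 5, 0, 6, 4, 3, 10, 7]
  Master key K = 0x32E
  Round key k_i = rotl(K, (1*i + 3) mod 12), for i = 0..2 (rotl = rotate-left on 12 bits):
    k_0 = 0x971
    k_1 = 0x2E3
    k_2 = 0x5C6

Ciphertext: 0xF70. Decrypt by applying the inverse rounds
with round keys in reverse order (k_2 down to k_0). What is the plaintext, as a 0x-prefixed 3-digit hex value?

s_0 = ciphertext = 0xF70
s_1 = InvRound(s_0, k_2) = 0xE1D
s_2 = InvRound(s_1, k_1) = 0xF72
s_3 = InvRound(s_2, k_0) = 0x60C

0x60C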